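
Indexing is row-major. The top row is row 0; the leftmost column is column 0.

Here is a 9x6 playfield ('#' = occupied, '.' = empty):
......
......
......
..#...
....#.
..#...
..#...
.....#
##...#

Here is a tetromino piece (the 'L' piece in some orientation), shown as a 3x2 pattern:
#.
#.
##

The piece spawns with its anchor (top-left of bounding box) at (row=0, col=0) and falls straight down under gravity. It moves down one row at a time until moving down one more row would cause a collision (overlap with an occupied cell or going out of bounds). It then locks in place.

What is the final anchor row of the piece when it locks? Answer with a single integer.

Spawn at (row=0, col=0). Try each row:
  row 0: fits
  row 1: fits
  row 2: fits
  row 3: fits
  row 4: fits
  row 5: fits
  row 6: blocked -> lock at row 5

Answer: 5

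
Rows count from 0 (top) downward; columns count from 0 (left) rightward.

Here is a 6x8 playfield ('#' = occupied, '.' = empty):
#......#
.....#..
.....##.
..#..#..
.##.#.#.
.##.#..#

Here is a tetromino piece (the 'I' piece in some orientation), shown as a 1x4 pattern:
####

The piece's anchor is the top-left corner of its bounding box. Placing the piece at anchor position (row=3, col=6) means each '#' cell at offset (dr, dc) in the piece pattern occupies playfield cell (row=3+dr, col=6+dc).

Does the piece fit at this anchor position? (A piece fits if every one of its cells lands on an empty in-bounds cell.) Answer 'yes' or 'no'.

Answer: no

Derivation:
Check each piece cell at anchor (3, 6):
  offset (0,0) -> (3,6): empty -> OK
  offset (0,1) -> (3,7): empty -> OK
  offset (0,2) -> (3,8): out of bounds -> FAIL
  offset (0,3) -> (3,9): out of bounds -> FAIL
All cells valid: no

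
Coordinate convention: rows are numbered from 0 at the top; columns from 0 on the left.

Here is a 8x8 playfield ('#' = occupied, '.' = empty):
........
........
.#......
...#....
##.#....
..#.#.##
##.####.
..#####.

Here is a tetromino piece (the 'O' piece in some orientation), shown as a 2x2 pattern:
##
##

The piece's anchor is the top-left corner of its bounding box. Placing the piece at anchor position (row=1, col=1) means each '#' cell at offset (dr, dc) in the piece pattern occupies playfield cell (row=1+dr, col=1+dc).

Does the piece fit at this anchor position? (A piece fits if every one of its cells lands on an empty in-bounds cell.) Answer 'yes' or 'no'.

Check each piece cell at anchor (1, 1):
  offset (0,0) -> (1,1): empty -> OK
  offset (0,1) -> (1,2): empty -> OK
  offset (1,0) -> (2,1): occupied ('#') -> FAIL
  offset (1,1) -> (2,2): empty -> OK
All cells valid: no

Answer: no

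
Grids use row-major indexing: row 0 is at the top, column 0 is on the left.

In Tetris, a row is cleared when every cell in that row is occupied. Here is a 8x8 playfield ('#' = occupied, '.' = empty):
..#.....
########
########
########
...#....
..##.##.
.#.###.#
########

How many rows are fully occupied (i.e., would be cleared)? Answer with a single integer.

Answer: 4

Derivation:
Check each row:
  row 0: 7 empty cells -> not full
  row 1: 0 empty cells -> FULL (clear)
  row 2: 0 empty cells -> FULL (clear)
  row 3: 0 empty cells -> FULL (clear)
  row 4: 7 empty cells -> not full
  row 5: 4 empty cells -> not full
  row 6: 3 empty cells -> not full
  row 7: 0 empty cells -> FULL (clear)
Total rows cleared: 4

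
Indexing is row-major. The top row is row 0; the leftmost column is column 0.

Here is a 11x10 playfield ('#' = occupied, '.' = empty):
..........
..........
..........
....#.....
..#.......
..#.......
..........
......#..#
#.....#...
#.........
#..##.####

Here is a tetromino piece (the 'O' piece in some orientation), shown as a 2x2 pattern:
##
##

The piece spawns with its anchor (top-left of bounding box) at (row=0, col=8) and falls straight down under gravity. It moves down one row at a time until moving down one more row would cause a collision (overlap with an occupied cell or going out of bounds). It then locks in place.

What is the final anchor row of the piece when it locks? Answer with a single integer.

Spawn at (row=0, col=8). Try each row:
  row 0: fits
  row 1: fits
  row 2: fits
  row 3: fits
  row 4: fits
  row 5: fits
  row 6: blocked -> lock at row 5

Answer: 5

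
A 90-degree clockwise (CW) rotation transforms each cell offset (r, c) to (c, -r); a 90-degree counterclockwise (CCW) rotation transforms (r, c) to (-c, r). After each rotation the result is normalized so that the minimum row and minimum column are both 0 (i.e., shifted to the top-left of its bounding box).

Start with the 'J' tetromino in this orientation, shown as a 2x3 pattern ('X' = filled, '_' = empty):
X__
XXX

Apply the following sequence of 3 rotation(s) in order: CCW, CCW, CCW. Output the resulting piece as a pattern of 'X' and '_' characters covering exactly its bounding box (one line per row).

Answer: XX
X_
X_

Derivation:
Start:
X__
XXX
After rotation 1 (CCW):
_X
_X
XX
After rotation 2 (CCW):
XXX
__X
After rotation 3 (CCW):
XX
X_
X_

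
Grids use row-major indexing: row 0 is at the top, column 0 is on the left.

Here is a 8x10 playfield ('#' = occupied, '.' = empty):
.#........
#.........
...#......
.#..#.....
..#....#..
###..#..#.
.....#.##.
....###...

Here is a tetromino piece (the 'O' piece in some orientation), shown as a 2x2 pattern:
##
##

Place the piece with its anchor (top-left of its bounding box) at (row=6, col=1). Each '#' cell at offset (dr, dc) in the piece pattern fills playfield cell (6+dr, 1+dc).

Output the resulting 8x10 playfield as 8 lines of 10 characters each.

Fill (6+0,1+0) = (6,1)
Fill (6+0,1+1) = (6,2)
Fill (6+1,1+0) = (7,1)
Fill (6+1,1+1) = (7,2)

Answer: .#........
#.........
...#......
.#..#.....
..#....#..
###..#..#.
.##..#.##.
.##.###...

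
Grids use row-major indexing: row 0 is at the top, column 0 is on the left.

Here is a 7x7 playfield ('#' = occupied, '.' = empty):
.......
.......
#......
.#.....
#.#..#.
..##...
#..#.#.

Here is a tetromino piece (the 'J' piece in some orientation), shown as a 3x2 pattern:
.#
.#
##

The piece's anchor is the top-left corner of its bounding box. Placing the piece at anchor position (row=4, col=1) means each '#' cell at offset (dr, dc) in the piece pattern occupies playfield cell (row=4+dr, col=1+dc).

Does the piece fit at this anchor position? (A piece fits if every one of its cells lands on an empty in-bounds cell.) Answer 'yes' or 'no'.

Answer: no

Derivation:
Check each piece cell at anchor (4, 1):
  offset (0,1) -> (4,2): occupied ('#') -> FAIL
  offset (1,1) -> (5,2): occupied ('#') -> FAIL
  offset (2,0) -> (6,1): empty -> OK
  offset (2,1) -> (6,2): empty -> OK
All cells valid: no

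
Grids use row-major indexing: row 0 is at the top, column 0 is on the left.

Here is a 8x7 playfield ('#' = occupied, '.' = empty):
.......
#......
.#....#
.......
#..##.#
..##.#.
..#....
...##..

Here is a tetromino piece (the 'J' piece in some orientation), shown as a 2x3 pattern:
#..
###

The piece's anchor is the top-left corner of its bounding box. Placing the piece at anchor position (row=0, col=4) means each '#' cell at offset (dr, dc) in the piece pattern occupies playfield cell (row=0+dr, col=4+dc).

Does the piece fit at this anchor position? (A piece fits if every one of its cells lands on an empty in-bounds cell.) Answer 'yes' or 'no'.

Check each piece cell at anchor (0, 4):
  offset (0,0) -> (0,4): empty -> OK
  offset (1,0) -> (1,4): empty -> OK
  offset (1,1) -> (1,5): empty -> OK
  offset (1,2) -> (1,6): empty -> OK
All cells valid: yes

Answer: yes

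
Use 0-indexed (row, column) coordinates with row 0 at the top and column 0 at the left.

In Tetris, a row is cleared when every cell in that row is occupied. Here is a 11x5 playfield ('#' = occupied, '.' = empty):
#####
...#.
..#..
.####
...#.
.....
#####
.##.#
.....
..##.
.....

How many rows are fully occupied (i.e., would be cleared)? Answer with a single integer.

Check each row:
  row 0: 0 empty cells -> FULL (clear)
  row 1: 4 empty cells -> not full
  row 2: 4 empty cells -> not full
  row 3: 1 empty cell -> not full
  row 4: 4 empty cells -> not full
  row 5: 5 empty cells -> not full
  row 6: 0 empty cells -> FULL (clear)
  row 7: 2 empty cells -> not full
  row 8: 5 empty cells -> not full
  row 9: 3 empty cells -> not full
  row 10: 5 empty cells -> not full
Total rows cleared: 2

Answer: 2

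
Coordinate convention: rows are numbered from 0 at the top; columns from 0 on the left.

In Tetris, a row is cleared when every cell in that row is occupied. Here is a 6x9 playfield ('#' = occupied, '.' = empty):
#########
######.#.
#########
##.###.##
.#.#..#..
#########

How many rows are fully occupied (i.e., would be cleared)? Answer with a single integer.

Answer: 3

Derivation:
Check each row:
  row 0: 0 empty cells -> FULL (clear)
  row 1: 2 empty cells -> not full
  row 2: 0 empty cells -> FULL (clear)
  row 3: 2 empty cells -> not full
  row 4: 6 empty cells -> not full
  row 5: 0 empty cells -> FULL (clear)
Total rows cleared: 3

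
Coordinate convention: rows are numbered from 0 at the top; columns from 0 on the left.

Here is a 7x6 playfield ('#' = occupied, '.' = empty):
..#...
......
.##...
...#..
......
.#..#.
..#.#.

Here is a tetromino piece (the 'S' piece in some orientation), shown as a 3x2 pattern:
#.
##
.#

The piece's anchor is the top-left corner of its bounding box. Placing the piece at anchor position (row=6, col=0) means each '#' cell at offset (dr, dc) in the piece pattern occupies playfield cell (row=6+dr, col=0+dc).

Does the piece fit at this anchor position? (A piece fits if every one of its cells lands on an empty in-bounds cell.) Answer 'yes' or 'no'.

Answer: no

Derivation:
Check each piece cell at anchor (6, 0):
  offset (0,0) -> (6,0): empty -> OK
  offset (1,0) -> (7,0): out of bounds -> FAIL
  offset (1,1) -> (7,1): out of bounds -> FAIL
  offset (2,1) -> (8,1): out of bounds -> FAIL
All cells valid: no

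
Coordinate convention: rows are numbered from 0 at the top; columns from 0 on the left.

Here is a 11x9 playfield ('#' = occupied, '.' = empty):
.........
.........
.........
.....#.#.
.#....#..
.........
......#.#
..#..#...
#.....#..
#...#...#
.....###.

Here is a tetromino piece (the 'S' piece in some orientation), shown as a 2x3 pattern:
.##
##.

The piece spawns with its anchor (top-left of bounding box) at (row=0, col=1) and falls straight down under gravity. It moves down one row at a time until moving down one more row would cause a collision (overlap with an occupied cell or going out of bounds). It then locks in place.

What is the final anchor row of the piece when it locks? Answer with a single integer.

Spawn at (row=0, col=1). Try each row:
  row 0: fits
  row 1: fits
  row 2: fits
  row 3: blocked -> lock at row 2

Answer: 2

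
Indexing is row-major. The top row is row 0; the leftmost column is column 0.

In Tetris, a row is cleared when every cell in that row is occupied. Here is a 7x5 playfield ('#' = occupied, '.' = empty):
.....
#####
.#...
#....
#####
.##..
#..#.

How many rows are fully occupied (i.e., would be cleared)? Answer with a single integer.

Check each row:
  row 0: 5 empty cells -> not full
  row 1: 0 empty cells -> FULL (clear)
  row 2: 4 empty cells -> not full
  row 3: 4 empty cells -> not full
  row 4: 0 empty cells -> FULL (clear)
  row 5: 3 empty cells -> not full
  row 6: 3 empty cells -> not full
Total rows cleared: 2

Answer: 2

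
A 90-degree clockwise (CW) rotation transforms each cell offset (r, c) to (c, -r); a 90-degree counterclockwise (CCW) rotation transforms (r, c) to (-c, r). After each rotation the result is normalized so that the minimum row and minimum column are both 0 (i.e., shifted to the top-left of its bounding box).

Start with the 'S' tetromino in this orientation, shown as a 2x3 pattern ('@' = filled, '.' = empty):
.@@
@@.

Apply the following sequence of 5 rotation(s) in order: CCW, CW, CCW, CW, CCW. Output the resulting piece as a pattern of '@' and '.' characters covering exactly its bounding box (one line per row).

Start:
.@@
@@.
After rotation 1 (CCW):
@.
@@
.@
After rotation 2 (CW):
.@@
@@.
After rotation 3 (CCW):
@.
@@
.@
After rotation 4 (CW):
.@@
@@.
After rotation 5 (CCW):
@.
@@
.@

Answer: @.
@@
.@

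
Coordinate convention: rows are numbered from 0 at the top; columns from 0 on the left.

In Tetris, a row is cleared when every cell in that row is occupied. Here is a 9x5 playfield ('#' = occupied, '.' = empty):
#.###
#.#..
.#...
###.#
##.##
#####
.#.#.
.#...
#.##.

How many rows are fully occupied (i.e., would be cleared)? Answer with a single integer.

Check each row:
  row 0: 1 empty cell -> not full
  row 1: 3 empty cells -> not full
  row 2: 4 empty cells -> not full
  row 3: 1 empty cell -> not full
  row 4: 1 empty cell -> not full
  row 5: 0 empty cells -> FULL (clear)
  row 6: 3 empty cells -> not full
  row 7: 4 empty cells -> not full
  row 8: 2 empty cells -> not full
Total rows cleared: 1

Answer: 1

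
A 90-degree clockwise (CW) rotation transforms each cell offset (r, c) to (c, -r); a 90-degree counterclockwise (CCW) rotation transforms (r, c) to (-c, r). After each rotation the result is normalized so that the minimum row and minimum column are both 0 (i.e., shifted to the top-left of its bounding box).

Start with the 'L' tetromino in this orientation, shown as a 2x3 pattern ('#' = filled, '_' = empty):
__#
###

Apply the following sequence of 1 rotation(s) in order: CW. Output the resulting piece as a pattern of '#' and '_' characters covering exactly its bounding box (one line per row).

Answer: #_
#_
##

Derivation:
Start:
__#
###
After rotation 1 (CW):
#_
#_
##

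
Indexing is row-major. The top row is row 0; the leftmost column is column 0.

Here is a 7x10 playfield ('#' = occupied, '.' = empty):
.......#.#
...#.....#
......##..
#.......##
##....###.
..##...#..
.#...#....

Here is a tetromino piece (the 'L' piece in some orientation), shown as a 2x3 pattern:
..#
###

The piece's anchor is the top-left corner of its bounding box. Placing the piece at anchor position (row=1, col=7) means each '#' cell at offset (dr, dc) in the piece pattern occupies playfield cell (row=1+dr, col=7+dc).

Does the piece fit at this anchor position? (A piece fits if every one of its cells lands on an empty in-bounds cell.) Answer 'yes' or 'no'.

Answer: no

Derivation:
Check each piece cell at anchor (1, 7):
  offset (0,2) -> (1,9): occupied ('#') -> FAIL
  offset (1,0) -> (2,7): occupied ('#') -> FAIL
  offset (1,1) -> (2,8): empty -> OK
  offset (1,2) -> (2,9): empty -> OK
All cells valid: no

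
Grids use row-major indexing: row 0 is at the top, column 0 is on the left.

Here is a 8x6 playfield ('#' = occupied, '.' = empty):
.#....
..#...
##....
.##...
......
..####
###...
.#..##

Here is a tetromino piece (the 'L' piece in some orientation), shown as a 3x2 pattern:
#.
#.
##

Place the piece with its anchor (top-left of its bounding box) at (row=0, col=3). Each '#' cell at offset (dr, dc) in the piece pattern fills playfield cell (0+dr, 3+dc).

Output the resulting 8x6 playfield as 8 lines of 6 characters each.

Fill (0+0,3+0) = (0,3)
Fill (0+1,3+0) = (1,3)
Fill (0+2,3+0) = (2,3)
Fill (0+2,3+1) = (2,4)

Answer: .#.#..
..##..
##.##.
.##...
......
..####
###...
.#..##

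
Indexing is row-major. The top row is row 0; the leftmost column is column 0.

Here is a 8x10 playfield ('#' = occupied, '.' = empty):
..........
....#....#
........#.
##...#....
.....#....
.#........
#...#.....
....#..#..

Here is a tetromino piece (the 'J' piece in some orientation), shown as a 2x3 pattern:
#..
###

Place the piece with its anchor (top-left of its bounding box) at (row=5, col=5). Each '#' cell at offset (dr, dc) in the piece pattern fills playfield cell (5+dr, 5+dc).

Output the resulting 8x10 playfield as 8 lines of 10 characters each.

Answer: ..........
....#....#
........#.
##...#....
.....#....
.#...#....
#...####..
....#..#..

Derivation:
Fill (5+0,5+0) = (5,5)
Fill (5+1,5+0) = (6,5)
Fill (5+1,5+1) = (6,6)
Fill (5+1,5+2) = (6,7)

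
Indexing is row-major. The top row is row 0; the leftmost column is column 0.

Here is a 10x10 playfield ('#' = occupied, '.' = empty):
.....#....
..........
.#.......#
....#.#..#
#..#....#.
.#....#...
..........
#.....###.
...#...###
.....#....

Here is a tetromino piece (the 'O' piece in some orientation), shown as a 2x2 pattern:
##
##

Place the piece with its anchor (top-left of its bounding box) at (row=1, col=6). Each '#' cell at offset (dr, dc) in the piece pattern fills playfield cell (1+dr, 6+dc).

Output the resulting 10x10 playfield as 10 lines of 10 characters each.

Fill (1+0,6+0) = (1,6)
Fill (1+0,6+1) = (1,7)
Fill (1+1,6+0) = (2,6)
Fill (1+1,6+1) = (2,7)

Answer: .....#....
......##..
.#....##.#
....#.#..#
#..#....#.
.#....#...
..........
#.....###.
...#...###
.....#....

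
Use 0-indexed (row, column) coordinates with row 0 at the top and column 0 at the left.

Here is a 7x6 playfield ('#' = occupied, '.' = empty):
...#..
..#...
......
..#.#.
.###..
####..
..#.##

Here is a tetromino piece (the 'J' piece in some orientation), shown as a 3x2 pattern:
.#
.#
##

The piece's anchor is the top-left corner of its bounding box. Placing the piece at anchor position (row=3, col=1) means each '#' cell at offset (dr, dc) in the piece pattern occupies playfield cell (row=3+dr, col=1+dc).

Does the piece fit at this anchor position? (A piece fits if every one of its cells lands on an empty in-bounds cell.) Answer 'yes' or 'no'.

Check each piece cell at anchor (3, 1):
  offset (0,1) -> (3,2): occupied ('#') -> FAIL
  offset (1,1) -> (4,2): occupied ('#') -> FAIL
  offset (2,0) -> (5,1): occupied ('#') -> FAIL
  offset (2,1) -> (5,2): occupied ('#') -> FAIL
All cells valid: no

Answer: no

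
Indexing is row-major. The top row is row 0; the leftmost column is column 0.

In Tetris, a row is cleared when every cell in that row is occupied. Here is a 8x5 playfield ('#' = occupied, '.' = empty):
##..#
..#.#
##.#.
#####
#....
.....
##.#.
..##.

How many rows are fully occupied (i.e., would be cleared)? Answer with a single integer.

Answer: 1

Derivation:
Check each row:
  row 0: 2 empty cells -> not full
  row 1: 3 empty cells -> not full
  row 2: 2 empty cells -> not full
  row 3: 0 empty cells -> FULL (clear)
  row 4: 4 empty cells -> not full
  row 5: 5 empty cells -> not full
  row 6: 2 empty cells -> not full
  row 7: 3 empty cells -> not full
Total rows cleared: 1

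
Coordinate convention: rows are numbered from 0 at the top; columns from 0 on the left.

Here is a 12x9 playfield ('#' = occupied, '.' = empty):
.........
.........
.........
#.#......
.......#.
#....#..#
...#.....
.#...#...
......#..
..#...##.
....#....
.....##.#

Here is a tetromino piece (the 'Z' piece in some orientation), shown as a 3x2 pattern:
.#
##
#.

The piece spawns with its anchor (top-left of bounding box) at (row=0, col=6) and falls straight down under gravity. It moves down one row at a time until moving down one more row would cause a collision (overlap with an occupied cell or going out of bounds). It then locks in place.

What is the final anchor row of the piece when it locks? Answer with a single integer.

Answer: 2

Derivation:
Spawn at (row=0, col=6). Try each row:
  row 0: fits
  row 1: fits
  row 2: fits
  row 3: blocked -> lock at row 2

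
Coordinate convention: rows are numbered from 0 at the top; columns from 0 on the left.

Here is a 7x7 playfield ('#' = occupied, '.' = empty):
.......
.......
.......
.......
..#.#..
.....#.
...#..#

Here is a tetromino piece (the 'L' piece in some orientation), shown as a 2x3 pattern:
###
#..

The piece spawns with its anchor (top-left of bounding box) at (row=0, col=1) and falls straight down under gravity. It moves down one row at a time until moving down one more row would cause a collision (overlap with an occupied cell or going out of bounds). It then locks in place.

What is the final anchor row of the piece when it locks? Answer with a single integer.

Spawn at (row=0, col=1). Try each row:
  row 0: fits
  row 1: fits
  row 2: fits
  row 3: fits
  row 4: blocked -> lock at row 3

Answer: 3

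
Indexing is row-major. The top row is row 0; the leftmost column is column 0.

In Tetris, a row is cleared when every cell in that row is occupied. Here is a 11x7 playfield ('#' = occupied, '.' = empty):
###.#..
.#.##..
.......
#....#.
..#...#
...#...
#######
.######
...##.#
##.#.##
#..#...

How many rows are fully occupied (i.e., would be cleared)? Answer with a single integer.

Check each row:
  row 0: 3 empty cells -> not full
  row 1: 4 empty cells -> not full
  row 2: 7 empty cells -> not full
  row 3: 5 empty cells -> not full
  row 4: 5 empty cells -> not full
  row 5: 6 empty cells -> not full
  row 6: 0 empty cells -> FULL (clear)
  row 7: 1 empty cell -> not full
  row 8: 4 empty cells -> not full
  row 9: 2 empty cells -> not full
  row 10: 5 empty cells -> not full
Total rows cleared: 1

Answer: 1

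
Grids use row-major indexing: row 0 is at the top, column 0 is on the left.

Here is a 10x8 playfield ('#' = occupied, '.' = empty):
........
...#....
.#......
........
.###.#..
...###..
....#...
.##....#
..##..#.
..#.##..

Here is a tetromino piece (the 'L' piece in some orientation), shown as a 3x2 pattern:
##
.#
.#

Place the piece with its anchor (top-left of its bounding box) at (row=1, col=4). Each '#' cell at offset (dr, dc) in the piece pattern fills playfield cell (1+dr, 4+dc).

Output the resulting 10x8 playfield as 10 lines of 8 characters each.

Fill (1+0,4+0) = (1,4)
Fill (1+0,4+1) = (1,5)
Fill (1+1,4+1) = (2,5)
Fill (1+2,4+1) = (3,5)

Answer: ........
...###..
.#...#..
.....#..
.###.#..
...###..
....#...
.##....#
..##..#.
..#.##..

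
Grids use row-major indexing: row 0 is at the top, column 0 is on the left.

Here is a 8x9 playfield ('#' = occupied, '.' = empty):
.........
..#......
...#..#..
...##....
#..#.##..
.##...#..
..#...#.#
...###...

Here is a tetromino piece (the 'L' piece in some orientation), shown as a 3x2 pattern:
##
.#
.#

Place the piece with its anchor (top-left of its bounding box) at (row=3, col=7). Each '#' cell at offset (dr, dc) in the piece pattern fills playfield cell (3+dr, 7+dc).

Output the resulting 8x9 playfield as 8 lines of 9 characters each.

Fill (3+0,7+0) = (3,7)
Fill (3+0,7+1) = (3,8)
Fill (3+1,7+1) = (4,8)
Fill (3+2,7+1) = (5,8)

Answer: .........
..#......
...#..#..
...##..##
#..#.##.#
.##...#.#
..#...#.#
...###...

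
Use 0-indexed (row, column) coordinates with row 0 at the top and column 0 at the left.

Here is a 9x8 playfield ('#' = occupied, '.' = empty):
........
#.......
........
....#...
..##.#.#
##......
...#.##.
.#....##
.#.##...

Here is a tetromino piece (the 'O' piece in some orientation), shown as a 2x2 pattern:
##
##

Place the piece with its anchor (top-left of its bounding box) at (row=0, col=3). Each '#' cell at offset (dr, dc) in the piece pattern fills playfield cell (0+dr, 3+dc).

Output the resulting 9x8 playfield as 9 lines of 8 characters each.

Answer: ...##...
#..##...
........
....#...
..##.#.#
##......
...#.##.
.#....##
.#.##...

Derivation:
Fill (0+0,3+0) = (0,3)
Fill (0+0,3+1) = (0,4)
Fill (0+1,3+0) = (1,3)
Fill (0+1,3+1) = (1,4)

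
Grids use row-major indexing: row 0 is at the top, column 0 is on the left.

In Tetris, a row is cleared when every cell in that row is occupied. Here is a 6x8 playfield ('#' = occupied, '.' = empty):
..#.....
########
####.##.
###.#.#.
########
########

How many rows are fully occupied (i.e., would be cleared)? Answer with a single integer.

Answer: 3

Derivation:
Check each row:
  row 0: 7 empty cells -> not full
  row 1: 0 empty cells -> FULL (clear)
  row 2: 2 empty cells -> not full
  row 3: 3 empty cells -> not full
  row 4: 0 empty cells -> FULL (clear)
  row 5: 0 empty cells -> FULL (clear)
Total rows cleared: 3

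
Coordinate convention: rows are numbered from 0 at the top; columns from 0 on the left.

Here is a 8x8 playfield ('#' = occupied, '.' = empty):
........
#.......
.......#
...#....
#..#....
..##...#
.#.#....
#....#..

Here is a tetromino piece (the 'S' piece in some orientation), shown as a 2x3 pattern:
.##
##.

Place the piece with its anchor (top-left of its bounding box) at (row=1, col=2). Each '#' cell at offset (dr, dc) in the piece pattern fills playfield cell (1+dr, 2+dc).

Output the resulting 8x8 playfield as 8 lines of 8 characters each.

Fill (1+0,2+1) = (1,3)
Fill (1+0,2+2) = (1,4)
Fill (1+1,2+0) = (2,2)
Fill (1+1,2+1) = (2,3)

Answer: ........
#..##...
..##...#
...#....
#..#....
..##...#
.#.#....
#....#..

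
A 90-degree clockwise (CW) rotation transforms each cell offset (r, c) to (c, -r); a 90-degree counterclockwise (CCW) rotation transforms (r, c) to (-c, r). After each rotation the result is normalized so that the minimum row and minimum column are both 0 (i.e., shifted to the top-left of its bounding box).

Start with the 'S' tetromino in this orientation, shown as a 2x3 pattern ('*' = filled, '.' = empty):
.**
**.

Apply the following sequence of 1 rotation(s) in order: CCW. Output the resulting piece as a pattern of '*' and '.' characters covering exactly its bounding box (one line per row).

Start:
.**
**.
After rotation 1 (CCW):
*.
**
.*

Answer: *.
**
.*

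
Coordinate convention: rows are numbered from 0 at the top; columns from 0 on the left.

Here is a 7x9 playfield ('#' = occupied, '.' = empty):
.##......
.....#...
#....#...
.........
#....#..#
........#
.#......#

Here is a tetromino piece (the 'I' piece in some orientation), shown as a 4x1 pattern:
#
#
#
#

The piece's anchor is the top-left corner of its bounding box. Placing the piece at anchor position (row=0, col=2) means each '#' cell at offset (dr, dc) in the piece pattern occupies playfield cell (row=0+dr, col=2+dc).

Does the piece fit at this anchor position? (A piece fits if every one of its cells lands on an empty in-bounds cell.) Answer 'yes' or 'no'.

Check each piece cell at anchor (0, 2):
  offset (0,0) -> (0,2): occupied ('#') -> FAIL
  offset (1,0) -> (1,2): empty -> OK
  offset (2,0) -> (2,2): empty -> OK
  offset (3,0) -> (3,2): empty -> OK
All cells valid: no

Answer: no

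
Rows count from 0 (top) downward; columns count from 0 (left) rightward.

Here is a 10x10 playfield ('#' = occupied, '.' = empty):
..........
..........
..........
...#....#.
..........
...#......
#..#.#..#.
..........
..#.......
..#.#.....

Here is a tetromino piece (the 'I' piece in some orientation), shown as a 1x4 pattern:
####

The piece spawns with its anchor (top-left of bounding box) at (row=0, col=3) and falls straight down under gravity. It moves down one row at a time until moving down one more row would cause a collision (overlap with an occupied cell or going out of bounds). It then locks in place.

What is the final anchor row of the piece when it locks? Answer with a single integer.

Spawn at (row=0, col=3). Try each row:
  row 0: fits
  row 1: fits
  row 2: fits
  row 3: blocked -> lock at row 2

Answer: 2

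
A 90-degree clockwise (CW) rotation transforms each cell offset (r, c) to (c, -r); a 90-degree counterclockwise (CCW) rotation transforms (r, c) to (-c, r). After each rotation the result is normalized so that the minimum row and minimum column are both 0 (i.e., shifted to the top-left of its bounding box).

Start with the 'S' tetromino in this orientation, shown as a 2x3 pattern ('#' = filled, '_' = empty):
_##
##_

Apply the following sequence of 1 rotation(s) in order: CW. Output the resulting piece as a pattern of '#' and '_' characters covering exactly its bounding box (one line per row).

Start:
_##
##_
After rotation 1 (CW):
#_
##
_#

Answer: #_
##
_#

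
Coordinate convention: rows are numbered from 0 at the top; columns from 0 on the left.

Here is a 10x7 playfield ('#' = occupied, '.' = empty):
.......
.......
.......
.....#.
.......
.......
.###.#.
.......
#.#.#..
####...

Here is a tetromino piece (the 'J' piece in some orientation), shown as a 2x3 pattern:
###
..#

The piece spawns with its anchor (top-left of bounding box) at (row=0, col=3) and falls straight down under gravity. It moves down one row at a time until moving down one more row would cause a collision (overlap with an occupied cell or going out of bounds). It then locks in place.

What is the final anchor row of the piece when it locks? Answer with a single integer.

Spawn at (row=0, col=3). Try each row:
  row 0: fits
  row 1: fits
  row 2: blocked -> lock at row 1

Answer: 1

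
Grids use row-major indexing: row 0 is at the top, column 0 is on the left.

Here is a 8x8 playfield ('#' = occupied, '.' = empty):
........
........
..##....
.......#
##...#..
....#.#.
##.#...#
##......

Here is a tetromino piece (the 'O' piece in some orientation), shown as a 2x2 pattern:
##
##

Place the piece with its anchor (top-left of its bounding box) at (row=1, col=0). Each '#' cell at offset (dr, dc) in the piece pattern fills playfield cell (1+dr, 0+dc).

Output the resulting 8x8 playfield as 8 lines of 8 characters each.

Fill (1+0,0+0) = (1,0)
Fill (1+0,0+1) = (1,1)
Fill (1+1,0+0) = (2,0)
Fill (1+1,0+1) = (2,1)

Answer: ........
##......
####....
.......#
##...#..
....#.#.
##.#...#
##......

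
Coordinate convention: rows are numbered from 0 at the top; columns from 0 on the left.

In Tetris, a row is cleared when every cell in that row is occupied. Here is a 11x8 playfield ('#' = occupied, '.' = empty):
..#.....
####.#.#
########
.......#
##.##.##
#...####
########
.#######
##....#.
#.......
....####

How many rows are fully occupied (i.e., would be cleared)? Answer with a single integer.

Answer: 2

Derivation:
Check each row:
  row 0: 7 empty cells -> not full
  row 1: 2 empty cells -> not full
  row 2: 0 empty cells -> FULL (clear)
  row 3: 7 empty cells -> not full
  row 4: 2 empty cells -> not full
  row 5: 3 empty cells -> not full
  row 6: 0 empty cells -> FULL (clear)
  row 7: 1 empty cell -> not full
  row 8: 5 empty cells -> not full
  row 9: 7 empty cells -> not full
  row 10: 4 empty cells -> not full
Total rows cleared: 2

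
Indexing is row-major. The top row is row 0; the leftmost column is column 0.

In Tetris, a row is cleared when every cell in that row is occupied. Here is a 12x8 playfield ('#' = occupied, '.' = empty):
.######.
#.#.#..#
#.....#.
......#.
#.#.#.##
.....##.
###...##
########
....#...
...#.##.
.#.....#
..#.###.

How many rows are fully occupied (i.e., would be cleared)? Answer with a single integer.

Answer: 1

Derivation:
Check each row:
  row 0: 2 empty cells -> not full
  row 1: 4 empty cells -> not full
  row 2: 6 empty cells -> not full
  row 3: 7 empty cells -> not full
  row 4: 3 empty cells -> not full
  row 5: 6 empty cells -> not full
  row 6: 3 empty cells -> not full
  row 7: 0 empty cells -> FULL (clear)
  row 8: 7 empty cells -> not full
  row 9: 5 empty cells -> not full
  row 10: 6 empty cells -> not full
  row 11: 4 empty cells -> not full
Total rows cleared: 1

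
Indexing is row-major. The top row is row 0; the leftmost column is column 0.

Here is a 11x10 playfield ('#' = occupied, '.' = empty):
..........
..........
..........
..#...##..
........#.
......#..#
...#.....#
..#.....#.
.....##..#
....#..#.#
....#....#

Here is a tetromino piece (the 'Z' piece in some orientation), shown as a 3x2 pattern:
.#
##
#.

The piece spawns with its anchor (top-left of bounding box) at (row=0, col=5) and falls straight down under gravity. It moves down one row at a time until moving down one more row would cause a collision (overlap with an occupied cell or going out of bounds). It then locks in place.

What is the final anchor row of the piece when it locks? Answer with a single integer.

Spawn at (row=0, col=5). Try each row:
  row 0: fits
  row 1: fits
  row 2: blocked -> lock at row 1

Answer: 1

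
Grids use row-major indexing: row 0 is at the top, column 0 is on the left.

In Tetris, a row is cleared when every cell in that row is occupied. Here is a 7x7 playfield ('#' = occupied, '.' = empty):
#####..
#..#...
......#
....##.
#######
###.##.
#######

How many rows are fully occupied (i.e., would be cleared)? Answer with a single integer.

Check each row:
  row 0: 2 empty cells -> not full
  row 1: 5 empty cells -> not full
  row 2: 6 empty cells -> not full
  row 3: 5 empty cells -> not full
  row 4: 0 empty cells -> FULL (clear)
  row 5: 2 empty cells -> not full
  row 6: 0 empty cells -> FULL (clear)
Total rows cleared: 2

Answer: 2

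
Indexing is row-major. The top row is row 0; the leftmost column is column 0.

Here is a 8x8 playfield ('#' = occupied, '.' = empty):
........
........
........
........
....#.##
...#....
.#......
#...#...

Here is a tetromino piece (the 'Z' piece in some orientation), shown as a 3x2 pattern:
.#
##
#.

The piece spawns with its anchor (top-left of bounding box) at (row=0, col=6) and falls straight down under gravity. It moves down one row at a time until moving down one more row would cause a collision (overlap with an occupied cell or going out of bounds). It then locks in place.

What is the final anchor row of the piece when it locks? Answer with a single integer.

Spawn at (row=0, col=6). Try each row:
  row 0: fits
  row 1: fits
  row 2: blocked -> lock at row 1

Answer: 1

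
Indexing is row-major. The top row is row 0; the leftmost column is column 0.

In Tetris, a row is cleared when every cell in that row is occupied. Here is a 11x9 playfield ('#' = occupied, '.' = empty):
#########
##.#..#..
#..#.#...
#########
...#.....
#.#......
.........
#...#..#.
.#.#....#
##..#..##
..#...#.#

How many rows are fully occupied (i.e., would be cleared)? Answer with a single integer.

Check each row:
  row 0: 0 empty cells -> FULL (clear)
  row 1: 5 empty cells -> not full
  row 2: 6 empty cells -> not full
  row 3: 0 empty cells -> FULL (clear)
  row 4: 8 empty cells -> not full
  row 5: 7 empty cells -> not full
  row 6: 9 empty cells -> not full
  row 7: 6 empty cells -> not full
  row 8: 6 empty cells -> not full
  row 9: 4 empty cells -> not full
  row 10: 6 empty cells -> not full
Total rows cleared: 2

Answer: 2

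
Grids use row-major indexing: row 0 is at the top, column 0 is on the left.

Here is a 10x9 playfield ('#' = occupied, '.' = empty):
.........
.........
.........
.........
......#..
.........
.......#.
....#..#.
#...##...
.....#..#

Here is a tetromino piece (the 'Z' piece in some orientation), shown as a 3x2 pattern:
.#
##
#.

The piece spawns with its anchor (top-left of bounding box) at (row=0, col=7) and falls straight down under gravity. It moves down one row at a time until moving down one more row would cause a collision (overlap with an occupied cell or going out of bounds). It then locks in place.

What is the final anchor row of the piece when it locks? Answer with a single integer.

Answer: 3

Derivation:
Spawn at (row=0, col=7). Try each row:
  row 0: fits
  row 1: fits
  row 2: fits
  row 3: fits
  row 4: blocked -> lock at row 3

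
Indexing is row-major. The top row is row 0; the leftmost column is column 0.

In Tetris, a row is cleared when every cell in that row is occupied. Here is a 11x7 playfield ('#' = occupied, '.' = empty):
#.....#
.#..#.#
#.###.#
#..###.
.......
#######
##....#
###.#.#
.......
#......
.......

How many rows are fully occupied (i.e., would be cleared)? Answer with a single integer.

Check each row:
  row 0: 5 empty cells -> not full
  row 1: 4 empty cells -> not full
  row 2: 2 empty cells -> not full
  row 3: 3 empty cells -> not full
  row 4: 7 empty cells -> not full
  row 5: 0 empty cells -> FULL (clear)
  row 6: 4 empty cells -> not full
  row 7: 2 empty cells -> not full
  row 8: 7 empty cells -> not full
  row 9: 6 empty cells -> not full
  row 10: 7 empty cells -> not full
Total rows cleared: 1

Answer: 1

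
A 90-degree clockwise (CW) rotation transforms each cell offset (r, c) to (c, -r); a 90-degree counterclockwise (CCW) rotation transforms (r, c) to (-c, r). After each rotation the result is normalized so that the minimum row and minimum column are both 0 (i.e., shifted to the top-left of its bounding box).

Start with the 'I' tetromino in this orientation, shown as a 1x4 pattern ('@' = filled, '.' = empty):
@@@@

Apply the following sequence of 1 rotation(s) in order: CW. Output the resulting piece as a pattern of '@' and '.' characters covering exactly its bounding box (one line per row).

Answer: @
@
@
@

Derivation:
Start:
@@@@
After rotation 1 (CW):
@
@
@
@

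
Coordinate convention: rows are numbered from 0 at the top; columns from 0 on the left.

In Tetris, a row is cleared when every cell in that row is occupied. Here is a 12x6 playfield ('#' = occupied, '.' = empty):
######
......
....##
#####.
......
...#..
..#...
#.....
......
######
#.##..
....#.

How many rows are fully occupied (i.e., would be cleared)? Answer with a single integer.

Answer: 2

Derivation:
Check each row:
  row 0: 0 empty cells -> FULL (clear)
  row 1: 6 empty cells -> not full
  row 2: 4 empty cells -> not full
  row 3: 1 empty cell -> not full
  row 4: 6 empty cells -> not full
  row 5: 5 empty cells -> not full
  row 6: 5 empty cells -> not full
  row 7: 5 empty cells -> not full
  row 8: 6 empty cells -> not full
  row 9: 0 empty cells -> FULL (clear)
  row 10: 3 empty cells -> not full
  row 11: 5 empty cells -> not full
Total rows cleared: 2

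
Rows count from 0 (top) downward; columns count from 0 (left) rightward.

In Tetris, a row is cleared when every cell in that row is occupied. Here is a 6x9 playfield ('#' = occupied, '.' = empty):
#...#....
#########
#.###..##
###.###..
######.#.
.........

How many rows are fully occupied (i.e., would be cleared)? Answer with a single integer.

Answer: 1

Derivation:
Check each row:
  row 0: 7 empty cells -> not full
  row 1: 0 empty cells -> FULL (clear)
  row 2: 3 empty cells -> not full
  row 3: 3 empty cells -> not full
  row 4: 2 empty cells -> not full
  row 5: 9 empty cells -> not full
Total rows cleared: 1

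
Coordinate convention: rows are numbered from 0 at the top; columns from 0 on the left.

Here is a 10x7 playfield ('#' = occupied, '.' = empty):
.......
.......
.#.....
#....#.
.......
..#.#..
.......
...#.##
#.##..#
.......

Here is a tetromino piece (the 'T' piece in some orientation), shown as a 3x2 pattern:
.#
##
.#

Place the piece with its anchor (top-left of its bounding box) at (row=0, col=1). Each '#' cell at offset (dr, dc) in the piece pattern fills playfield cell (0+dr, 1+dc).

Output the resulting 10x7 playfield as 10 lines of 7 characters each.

Answer: ..#....
.##....
.##....
#....#.
.......
..#.#..
.......
...#.##
#.##..#
.......

Derivation:
Fill (0+0,1+1) = (0,2)
Fill (0+1,1+0) = (1,1)
Fill (0+1,1+1) = (1,2)
Fill (0+2,1+1) = (2,2)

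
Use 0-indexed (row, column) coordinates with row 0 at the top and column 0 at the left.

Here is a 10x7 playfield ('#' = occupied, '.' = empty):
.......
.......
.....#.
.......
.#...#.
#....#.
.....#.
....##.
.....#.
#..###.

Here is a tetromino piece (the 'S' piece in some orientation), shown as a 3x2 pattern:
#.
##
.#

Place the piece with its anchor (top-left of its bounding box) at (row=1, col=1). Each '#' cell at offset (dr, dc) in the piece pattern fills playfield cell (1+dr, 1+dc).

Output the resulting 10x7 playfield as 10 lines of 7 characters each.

Fill (1+0,1+0) = (1,1)
Fill (1+1,1+0) = (2,1)
Fill (1+1,1+1) = (2,2)
Fill (1+2,1+1) = (3,2)

Answer: .......
.#.....
.##..#.
..#....
.#...#.
#....#.
.....#.
....##.
.....#.
#..###.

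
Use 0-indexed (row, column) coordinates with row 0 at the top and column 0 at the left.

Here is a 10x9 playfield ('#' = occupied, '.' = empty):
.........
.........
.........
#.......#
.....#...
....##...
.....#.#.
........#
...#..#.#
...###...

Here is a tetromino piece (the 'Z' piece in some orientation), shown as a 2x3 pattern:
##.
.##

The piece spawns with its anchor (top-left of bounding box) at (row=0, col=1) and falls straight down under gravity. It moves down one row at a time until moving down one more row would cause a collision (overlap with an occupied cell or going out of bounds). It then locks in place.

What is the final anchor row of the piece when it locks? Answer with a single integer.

Answer: 6

Derivation:
Spawn at (row=0, col=1). Try each row:
  row 0: fits
  row 1: fits
  row 2: fits
  row 3: fits
  row 4: fits
  row 5: fits
  row 6: fits
  row 7: blocked -> lock at row 6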